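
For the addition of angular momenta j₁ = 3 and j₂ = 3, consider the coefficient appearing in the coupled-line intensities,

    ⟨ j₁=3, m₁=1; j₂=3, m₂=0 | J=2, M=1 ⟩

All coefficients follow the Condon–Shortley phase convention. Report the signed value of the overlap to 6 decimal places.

+√(1/42) ≈ +0.154303

√[5·4!2!2!/9! · 4!2!3!3!3!1!] = √(96/7)
  +(−1)^1/∏(1,3,1,2,1,0)! = -1/12  (running -1/12)
  +(−1)^2/∏(2,2,0,1,2,1)! = 1/8  (running 1/24)
⟨..|..⟩ = √(96/7)·(1/24) = +0.154303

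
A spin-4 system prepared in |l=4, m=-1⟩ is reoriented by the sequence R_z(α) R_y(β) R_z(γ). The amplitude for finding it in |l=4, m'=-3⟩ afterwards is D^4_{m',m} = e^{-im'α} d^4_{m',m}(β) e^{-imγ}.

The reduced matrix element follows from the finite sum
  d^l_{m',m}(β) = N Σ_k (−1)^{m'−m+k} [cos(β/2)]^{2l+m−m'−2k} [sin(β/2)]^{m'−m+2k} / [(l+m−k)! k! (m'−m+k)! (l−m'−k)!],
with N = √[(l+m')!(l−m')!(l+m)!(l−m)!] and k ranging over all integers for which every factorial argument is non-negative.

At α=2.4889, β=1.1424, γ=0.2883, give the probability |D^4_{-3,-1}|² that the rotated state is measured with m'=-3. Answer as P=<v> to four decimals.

Split into d^4_{-3,-1}(β=1.1424) × two z-phases.
Half-angle: c=0.841253, s=0.540642. N=√(1·5040·6·120)=1904.940944
k∈{2,3} keeps every argument non-negative
  k=2: (−1)^0·1904.9409/(240)·0.8413^6·0.5406^2 = +0.822335
  k=3: (−1)^1·1904.9409/(144)·0.8413^4·0.5406^4 = -0.566062
d^4_{-3,-1}(1.1424) = +0.822335 -0.566062 = +0.256273
|D^4_{-3,-1}|² = |d^4_{-3,-1}(β)|² = (+0.256273)² = 0.065676 (the z-rotation phases have unit modulus)

P=0.0657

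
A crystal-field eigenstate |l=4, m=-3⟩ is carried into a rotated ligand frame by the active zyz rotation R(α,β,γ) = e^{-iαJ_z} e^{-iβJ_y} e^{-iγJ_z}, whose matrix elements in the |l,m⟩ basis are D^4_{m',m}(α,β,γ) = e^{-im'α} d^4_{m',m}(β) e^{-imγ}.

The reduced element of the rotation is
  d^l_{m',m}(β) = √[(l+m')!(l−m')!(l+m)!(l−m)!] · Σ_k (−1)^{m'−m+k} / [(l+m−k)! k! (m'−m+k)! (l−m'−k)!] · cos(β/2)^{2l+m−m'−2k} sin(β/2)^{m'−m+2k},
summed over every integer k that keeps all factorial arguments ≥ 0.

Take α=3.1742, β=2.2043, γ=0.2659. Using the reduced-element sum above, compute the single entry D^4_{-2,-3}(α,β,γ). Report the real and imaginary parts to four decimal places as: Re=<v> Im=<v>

D^4_{-2,-3}(3.1742,2.2043,0.2659) = e^{-i·-2·3.1742}·d^4_{-2,-3}(2.2043)·e^{-i·-3·0.2659}. Compute d first:
Half-angle: c=0.451679, s=0.892181. N=√(2·720·1·5040)=2693.993318
Admissible k: 0..1 (factorial args all ≥0)
  k=0: (−1)^1·2693.9933/(720)·0.4517^7·0.8922^1 = -0.012803
  k=1: (−1)^2·2693.9933/(240)·0.4517^5·0.8922^3 = +0.149862
d^4_{-2,-3}(2.2043) = -0.012803 +0.149862 = +0.137059
Attach z-rotation phases: D = e^{-i(-2)(3.1742)}·(+0.137059)·e^{-i(-3)(0.2659)} = +0.089119+0.104129i

Re=0.0891 Im=0.1041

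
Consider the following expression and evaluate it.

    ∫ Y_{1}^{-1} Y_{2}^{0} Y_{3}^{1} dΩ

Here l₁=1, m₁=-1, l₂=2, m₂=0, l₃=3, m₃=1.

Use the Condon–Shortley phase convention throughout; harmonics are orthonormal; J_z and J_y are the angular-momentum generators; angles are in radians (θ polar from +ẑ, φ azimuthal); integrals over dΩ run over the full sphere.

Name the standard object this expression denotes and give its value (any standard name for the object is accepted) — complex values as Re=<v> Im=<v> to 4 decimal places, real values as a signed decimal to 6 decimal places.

Gaunt coefficient, -0.202301

This is a Gaunt coefficient — the integral of a triple product of spherical harmonics over the sphere.
m-sum 0 ✓  L=6 even ✓  1≤3≤3 ✓
Π(2lᵢ+1) = 3×5×7 = 105
triangle coeff Δ(1,2,3) = 1/105
Σ_t [0,0]: t=0:+1/4 = 1/4
(3j)²=3/35 [(1 2 3; 0 0 0)], sign=-1
Σ_t [0,0]: t=0:+1/8 = 1/8
(3j)²=2/35 [(1 2 3; -1 0 1)], sign=+1
⇒ 4πI² = 18/35
I = (-1)√(18/35/(4π)) = -0.20230066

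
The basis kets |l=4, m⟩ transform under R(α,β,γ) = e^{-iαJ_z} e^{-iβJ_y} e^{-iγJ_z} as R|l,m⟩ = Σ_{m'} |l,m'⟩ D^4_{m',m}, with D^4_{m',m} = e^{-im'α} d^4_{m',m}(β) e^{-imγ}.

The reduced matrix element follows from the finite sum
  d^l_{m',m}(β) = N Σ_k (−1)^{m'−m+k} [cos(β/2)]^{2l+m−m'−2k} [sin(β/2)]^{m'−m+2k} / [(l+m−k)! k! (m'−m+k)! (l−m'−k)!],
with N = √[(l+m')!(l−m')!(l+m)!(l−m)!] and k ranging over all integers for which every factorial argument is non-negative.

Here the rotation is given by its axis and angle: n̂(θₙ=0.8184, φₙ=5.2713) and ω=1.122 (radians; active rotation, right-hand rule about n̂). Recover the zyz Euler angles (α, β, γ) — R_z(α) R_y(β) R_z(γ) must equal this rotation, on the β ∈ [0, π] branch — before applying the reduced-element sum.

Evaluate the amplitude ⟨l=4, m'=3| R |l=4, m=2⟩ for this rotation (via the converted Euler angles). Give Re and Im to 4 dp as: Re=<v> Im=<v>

Axis–angle → zyz. n̂ = (sinθₙcosφₙ, sinθₙsinφₙ, cosθₙ) = (+0.387120, -0.618963, +0.683390), ω = 1.1220.
R = I cosω + sinω [n̂]ₓ + (1−cosω) n̂n̂ᵀ gives
  R = [+0.518721, -0.751364, -0.407898; +0.480064, +0.650770, -0.588248; +0.707437, +0.109319, +0.698271]
β = atan2(√(R₁₃²+R₂₃²), R₃₃) = 0.797817; α = atan2(R₂₃, R₁₃) mod 2π = 4.106098; γ = atan2(R₃₂, −R₃₁) mod 2π = 2.988276
First d^4_{3,2}(β=0.7978), then the phase factors e^{-i(3)α} and e^{-i(2)γ}:
Half-angle: c=0.921486, s=0.388413. N=√(5040·1·720·2)=2693.993318
Admissible k: 0..1 (factorial args all ≥0)
  k=0: (−1)^1·2693.9933/(720)·0.9215^7·0.3884^1 = -0.819931
  k=1: (−1)^2·2693.9933/(240)·0.9215^5·0.3884^3 = +0.437027
d^4_{3,2}(0.7978) = -0.819931 +0.437027 = -0.382904
D = (+0.969387+0.245539i)·(-0.382904)·(+0.953355+0.301850i) = -0.325489-0.201674i

Re=-0.3255 Im=-0.2017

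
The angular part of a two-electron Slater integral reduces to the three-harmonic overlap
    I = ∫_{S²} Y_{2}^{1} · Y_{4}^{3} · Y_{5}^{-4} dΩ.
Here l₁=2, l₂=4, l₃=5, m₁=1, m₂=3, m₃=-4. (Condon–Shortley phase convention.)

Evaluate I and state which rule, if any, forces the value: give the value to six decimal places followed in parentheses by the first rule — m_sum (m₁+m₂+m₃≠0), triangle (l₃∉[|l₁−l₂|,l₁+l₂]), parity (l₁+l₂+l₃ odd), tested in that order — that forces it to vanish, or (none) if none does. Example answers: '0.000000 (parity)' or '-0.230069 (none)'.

l₁+l₂+l₃=11 is odd: 3j(l;000)=0 ⇒ I=0

0.000000 (parity)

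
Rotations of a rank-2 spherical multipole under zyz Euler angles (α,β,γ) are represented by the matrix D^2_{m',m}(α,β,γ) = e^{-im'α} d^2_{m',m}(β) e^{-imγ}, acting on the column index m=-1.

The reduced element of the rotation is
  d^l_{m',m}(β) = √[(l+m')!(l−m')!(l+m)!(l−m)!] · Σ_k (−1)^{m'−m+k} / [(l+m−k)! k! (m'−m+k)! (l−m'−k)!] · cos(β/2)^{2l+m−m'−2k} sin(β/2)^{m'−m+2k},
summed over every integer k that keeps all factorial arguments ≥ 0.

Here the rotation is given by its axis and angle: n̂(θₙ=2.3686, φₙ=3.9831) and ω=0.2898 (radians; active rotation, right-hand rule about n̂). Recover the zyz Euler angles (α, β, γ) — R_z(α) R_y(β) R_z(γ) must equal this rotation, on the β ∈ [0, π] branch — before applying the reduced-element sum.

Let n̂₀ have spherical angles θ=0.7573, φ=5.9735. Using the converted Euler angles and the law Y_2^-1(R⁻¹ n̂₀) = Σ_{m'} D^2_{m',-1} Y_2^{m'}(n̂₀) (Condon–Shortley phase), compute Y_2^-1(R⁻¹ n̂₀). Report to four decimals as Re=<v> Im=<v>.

Axis–angle → zyz. n̂ = (sinθₙcosφₙ, sinθₙsinφₙ, cosθₙ) = (-0.465292, -0.520672, -0.715824), ω = 0.2898.
R = I cosω + sinω [n̂]ₓ + (1−cosω) n̂n̂ᵀ gives
  R = [+0.967329, +0.214656, -0.134899; -0.194452, +0.969606, +0.148504; +0.162676, -0.117421, +0.979668]
β = atan2(√(R₁₃²+R₂₃²), R₃₃) = 0.201998; α = atan2(R₂₃, R₁₃) mod 2π = 2.308226; γ = atan2(R₃₂, −R₃₁) mod 2π = 3.766804
Need the full column D^2_{m',-1} for m'=−2..2 at α=2.3082, β=0.2020, γ=3.7668.
cos(β/2)=0.994904, sin(β/2)=0.100827
d^2_{-2,-1}: single k=1 term ⇒ +0.198587;  D = -0.100268+0.171415i
d^2_{-1,-1}: k∈[0..1] ⇒ +0.979771 -0.030188 = +0.949583;  D = +0.929085-0.196236i
d^2_{0,-1}: k∈[0..1] ⇒ -0.243219 +0.002498 = -0.240721;  D = +0.195186+0.140886i
d^2_{1,-1}: k∈[0..1] ⇒ +0.030188 -0.000103 = +0.030085;  D = +0.003369+0.029896i
d^2_{2,-1}: single k=0 term ⇒ -0.002040;  D = -0.001347+0.001532i
Y_2^{m'}(θ=0.7573,φ=5.9735) and Σ D·Y over m':
  (-0.1003+0.1714i)·(+0.1484+0.1058i)  (+0.9291-0.1962i)·(+0.3673+0.1175i)  (+0.1952+0.1409i)·(+0.1843+0.0000i)  (+0.0034+0.0299i)·(-0.3673+0.1175i)  (-0.0013+0.0015i)·(+0.1484-0.1058i)
Y_2^-1(R⁻¹ n̂) = +0.362489+0.067696i

Re=0.3625 Im=0.0677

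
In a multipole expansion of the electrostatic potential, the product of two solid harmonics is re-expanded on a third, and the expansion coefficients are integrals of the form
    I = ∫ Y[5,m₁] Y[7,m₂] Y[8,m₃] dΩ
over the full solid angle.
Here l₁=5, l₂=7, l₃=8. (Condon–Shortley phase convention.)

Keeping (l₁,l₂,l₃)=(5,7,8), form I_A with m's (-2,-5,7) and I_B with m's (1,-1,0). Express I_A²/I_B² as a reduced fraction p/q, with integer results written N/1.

l's match ⇒ only the (l;m) 3-j factors differ between A and B.
A: triangle coeff Δ(5,7,8) = 1/814773960; Σ_t [1,2]: t=1:−1/1567641600 t=2:+1/1741824000 = -1/15676416000; (3j)²=11/58140 [(5 7 8; -2 -5 7)], sign=+1
B: triangle coeff Δ(5,7,8) = 1/814773960; Σ_t [0,4]: t=0:+1/19906560 t=1:−1/3110400 t=2:+1/3317760 t=3:−1/21772800 t=4:+1/1393459200 = -1/66355200; (3j)²=21/92378 [(5 7 8; 1 -1 0)], sign=-1
I_A²/I_B² = (11/58140)/(21/92378) = 1573/1890

1573/1890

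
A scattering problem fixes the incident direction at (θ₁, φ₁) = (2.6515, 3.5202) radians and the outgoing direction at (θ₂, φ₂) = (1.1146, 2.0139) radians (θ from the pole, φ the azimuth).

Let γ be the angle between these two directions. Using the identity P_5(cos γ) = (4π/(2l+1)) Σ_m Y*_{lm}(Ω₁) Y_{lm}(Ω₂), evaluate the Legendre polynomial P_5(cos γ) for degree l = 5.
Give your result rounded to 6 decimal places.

-0.313114

Addition theorem: P_5(cos γ) = (4π/11) Σ_m Y*_{lm}(Ω₁) Y_{lm}(Ω₂), m = −5…5:
  [-5]  conj(Y_{5,-5})(Ω₁) = 0.00340 - 0.01017j ; Y_{5,-5}(Ω₂) = -0.21631 + 0.16264j ; Δ = 0.00092 + 0.00275j
  [-4]  conj(Y_{5,-4})(Ω₁) = -0.00358 - 0.06347j ; Y_{5,-4}(Ω₂) = -0.08410 - 0.41146j ; Δ = -0.02581 + 0.00681j
  [-3]  conj(Y_{5,-3})(Ω₁) = -0.09131 - 0.19651j ; Y_{5,-3}(Ω₂) = 0.18146 + 0.04469j ; Δ = -0.00779 - 0.03974j
  [-2]  conj(Y_{5,-2})(Ω₁) = -0.32151 - 0.30388j ; Y_{5,-2}(Ω₂) = 0.15896 - 0.19474j ; Δ = -0.11029 + 0.01431j
  [-1]  conj(Y_{5,-1})(Ω₁) = -0.39602 - 0.15754j ; Y_{5,-1}(Ω₂) = 0.11416 + 0.24056j ; Δ = -0.00731 - 0.11325j
  [+0]  conj(Y_{5,0})(Ω₁) = 0.13568 + 0.00000j ; Y_{5,0}(Ω₂) = 0.19515 + 0.00000j ; Δ = 0.02648 + 0.00000j
  [+1]  conj(Y_{5,1})(Ω₁) = 0.39602 - 0.15754j ; Y_{5,1}(Ω₂) = -0.11416 + 0.24056j ; Δ = -0.00731 + 0.11325j
  [+2]  conj(Y_{5,2})(Ω₁) = -0.32151 + 0.30388j ; Y_{5,2}(Ω₂) = 0.15896 + 0.19474j ; Δ = -0.11029 - 0.01431j
  [+3]  conj(Y_{5,3})(Ω₁) = 0.09131 - 0.19651j ; Y_{5,3}(Ω₂) = -0.18146 + 0.04469j ; Δ = -0.00779 + 0.03974j
  [+4]  conj(Y_{5,4})(Ω₁) = -0.00358 + 0.06347j ; Y_{5,4}(Ω₂) = -0.08410 + 0.41146j ; Δ = -0.02581 - 0.00681j
  [+5]  conj(Y_{5,5})(Ω₁) = -0.00340 - 0.01017j ; Y_{5,5}(Ω₂) = 0.21631 + 0.16264j ; Δ = 0.00092 - 0.00275j
Accumulated sum -0.27408 + 0.00000j; after 4π/(2l+1) scaling, -0.31311 + 0.00000j ⇒ P_5 = -0.313114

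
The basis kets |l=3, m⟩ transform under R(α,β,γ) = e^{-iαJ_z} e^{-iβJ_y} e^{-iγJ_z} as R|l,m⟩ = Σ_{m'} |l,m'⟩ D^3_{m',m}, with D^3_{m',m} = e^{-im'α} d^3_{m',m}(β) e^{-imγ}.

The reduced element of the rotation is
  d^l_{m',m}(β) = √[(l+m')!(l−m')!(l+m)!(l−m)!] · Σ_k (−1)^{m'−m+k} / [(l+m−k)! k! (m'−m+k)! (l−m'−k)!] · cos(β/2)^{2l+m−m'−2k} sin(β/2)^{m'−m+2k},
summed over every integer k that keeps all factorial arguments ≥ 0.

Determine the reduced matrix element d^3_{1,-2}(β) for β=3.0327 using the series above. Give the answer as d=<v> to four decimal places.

d=0.1698

d^3_{1,-2}(β=3.0327) via the finite sum:
c=cos(3.032700/2)=0.054419, s=sin(3.032700/2)=0.998518; N=√[24·2·1·120]=75.894664
k: max(0,(-2)−(1))=0 … min(3+(-2),3−(1))=1
  k=0: (−1)^3·75.8947/(12)·0.0544^3·0.9985^3 = -0.001015
  k=1: (−1)^4·75.8947/(24)·0.0544^1·0.9985^5 = +0.170818
d^3_{1,-2}(3.0327) = -0.001015 +0.170818 = +0.169803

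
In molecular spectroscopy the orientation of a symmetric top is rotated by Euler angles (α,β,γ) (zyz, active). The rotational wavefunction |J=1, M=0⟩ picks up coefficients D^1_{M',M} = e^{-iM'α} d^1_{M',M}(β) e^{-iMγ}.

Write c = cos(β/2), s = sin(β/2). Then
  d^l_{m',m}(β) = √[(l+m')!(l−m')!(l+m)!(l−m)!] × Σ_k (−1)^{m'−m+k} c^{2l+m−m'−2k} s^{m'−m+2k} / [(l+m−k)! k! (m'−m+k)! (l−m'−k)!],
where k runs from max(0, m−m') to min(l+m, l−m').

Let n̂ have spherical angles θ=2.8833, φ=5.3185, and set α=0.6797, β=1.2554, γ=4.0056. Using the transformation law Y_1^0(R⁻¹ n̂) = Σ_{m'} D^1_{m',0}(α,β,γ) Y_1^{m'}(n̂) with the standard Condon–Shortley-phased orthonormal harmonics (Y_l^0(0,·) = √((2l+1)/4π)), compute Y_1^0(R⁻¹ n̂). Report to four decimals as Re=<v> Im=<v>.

Need the full column D^1_{m',0} for m'=−1..1 at α=0.6797, β=1.2554, γ=4.0056.
cos(β/2)=0.809380, sin(β/2)=0.587285
d^1_{-1,0}: single k=1 term ⇒ +0.672228;  D = +0.522833+0.422535i
d^1_{0,0}: k∈[0..1] ⇒ +0.655097 -0.344903 = +0.310193;  D = +0.310193+0.000000i
d^1_{1,0}: single k=0 term ⇒ -0.672228;  D = -0.522833+0.422535i
Y_1^{m'}(θ=2.8833,φ=5.3185) and Σ D·Y over m':
  (+0.5228+0.4225i)·(+0.0503+0.0725i)  (+0.3102+0.0000i)·(-0.4724+0.0000i)  (-0.5228+0.4225i)·(-0.0503+0.0725i)
Y_1^0(R⁻¹ n̂) = -0.155257+0.000000i

Re=-0.1553 Im=0.0000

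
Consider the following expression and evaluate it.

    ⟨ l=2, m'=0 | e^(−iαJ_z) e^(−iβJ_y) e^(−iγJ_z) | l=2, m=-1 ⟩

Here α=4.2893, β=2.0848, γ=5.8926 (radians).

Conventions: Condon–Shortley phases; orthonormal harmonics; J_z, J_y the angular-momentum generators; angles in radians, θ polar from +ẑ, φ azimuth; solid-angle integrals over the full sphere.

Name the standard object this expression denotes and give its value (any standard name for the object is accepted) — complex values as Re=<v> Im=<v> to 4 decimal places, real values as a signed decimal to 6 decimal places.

This is a Wigner D-matrix element — the rotation-matrix element ⟨l m'| R(α,β,γ) |l m⟩ in the angular-momentum basis.
First d^2_{0,-1}(β=2.0848), then the phase factors e^{-i(0)α} and e^{-i(-1)γ}:
With c≡cos(β/2)=0.504149 and s≡sin(β/2)=0.863617, N=[2·2·1·6]^{1/2}=4.898979
k∈{0,1} keeps every argument non-negative
  k=0: (−1)^1·4.8990/(2)·0.5041^3·0.8636^1 = -0.271065
  k=1: (−1)^2·4.8990/(2)·0.5041^1·0.8636^3 = +0.795422
d^2_{0,-1}(2.0848) = -0.271065 +0.795422 = +0.524357
D = (+1.000000+0.000000i)·(+0.524357)·(+0.924686-0.380730i) = +0.484866-0.199638i

Wigner D-matrix element, Re=0.4849 Im=-0.1996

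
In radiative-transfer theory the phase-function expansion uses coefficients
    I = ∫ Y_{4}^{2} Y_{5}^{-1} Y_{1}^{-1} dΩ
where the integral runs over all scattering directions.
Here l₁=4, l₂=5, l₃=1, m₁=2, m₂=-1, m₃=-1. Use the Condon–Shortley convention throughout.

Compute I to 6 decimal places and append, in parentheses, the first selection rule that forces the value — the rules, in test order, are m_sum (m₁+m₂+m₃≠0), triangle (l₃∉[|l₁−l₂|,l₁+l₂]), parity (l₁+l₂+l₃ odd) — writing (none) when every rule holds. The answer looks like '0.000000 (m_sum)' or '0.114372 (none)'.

-0.120286 (none)

Rules hold: Σm=0, L=10 even, 1≤1≤9.
N = 9·11·3 = 297
Δ = 8!·0!·2!/11! = 1/495
Racah Σ t=4..4: t=4:+1/576 = 1/576
⇒ 3j(4 5 1; 0 0 0)² = 5/99, sgn -1
Racah Σ t=2..2: t=2:+1/2880 = 1/2880
⇒ 3j(4 5 1; 2 -1 -1)² = 2/165, sgn +1
4πI² = N·(3j₀)²·(3jₘ)² = 2/11
I = -1·√(0.181818/4π) = -0.12028562
No selection rule forces the value: the integral is nonzero (none).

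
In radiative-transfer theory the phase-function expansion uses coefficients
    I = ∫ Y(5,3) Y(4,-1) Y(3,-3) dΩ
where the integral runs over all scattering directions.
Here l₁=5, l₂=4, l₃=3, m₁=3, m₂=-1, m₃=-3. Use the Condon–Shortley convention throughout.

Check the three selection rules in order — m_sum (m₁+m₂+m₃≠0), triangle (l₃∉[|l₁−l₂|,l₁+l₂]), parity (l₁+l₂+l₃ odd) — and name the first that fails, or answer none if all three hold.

Σmᵢ = -1  ✗
l₃∈[|l₁−l₂|,l₁+l₂]=[1,9], have l₃=3
Σlᵢ = 12 ⇒ even

m_sum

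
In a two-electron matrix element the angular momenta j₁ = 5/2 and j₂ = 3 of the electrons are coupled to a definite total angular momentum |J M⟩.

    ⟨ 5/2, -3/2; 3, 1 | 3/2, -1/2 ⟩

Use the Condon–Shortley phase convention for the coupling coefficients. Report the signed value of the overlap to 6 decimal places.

j₁+j₂−J=4  J+j₁−j₂=1  J−j₁+j₂=2  j₁+j₂+J+1=8
(j₁±m₁, j₂±m₂, J±M) = (1,4,4,2,1,2)
P² = 384/35
sum k=3..4:
  [3] −1/6 = -1/6
  [4] +1/48 = 1/48
S = -7/48
C² = P²·S² = 7/30 ; C = -0.483046

-0.483046  (= −√(7/30))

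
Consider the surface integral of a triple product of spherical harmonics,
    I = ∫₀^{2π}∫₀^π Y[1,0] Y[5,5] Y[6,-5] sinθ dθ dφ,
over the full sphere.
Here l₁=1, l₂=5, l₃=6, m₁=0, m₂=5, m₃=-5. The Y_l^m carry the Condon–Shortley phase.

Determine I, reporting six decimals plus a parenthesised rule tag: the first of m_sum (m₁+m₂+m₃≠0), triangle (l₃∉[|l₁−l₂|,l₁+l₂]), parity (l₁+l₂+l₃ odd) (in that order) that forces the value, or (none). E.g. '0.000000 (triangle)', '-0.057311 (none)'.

-0.135514 (none)

Rules hold: Σm=0, L=12 even, 4≤6≤6.
N = 3·11·13 = 429
Δ = 0!·2!·10!/13! = 1/858
Racah Σ t=0..0: t=0:+1/14400 = 1/14400
⇒ 3j(1 5 6; 0 0 0)² = 6/143, sgn +1
Racah Σ t=0..0: t=0:+1/3628800 = 1/3628800
⇒ 3j(1 5 6; 0 5 -5)² = 1/78, sgn -1
4πI² = N·(3j₀)²·(3jₘ)² = 3/13
I = -1·√(0.230769/4π) = -0.13551395
No selection rule forces the value: the integral is nonzero (none).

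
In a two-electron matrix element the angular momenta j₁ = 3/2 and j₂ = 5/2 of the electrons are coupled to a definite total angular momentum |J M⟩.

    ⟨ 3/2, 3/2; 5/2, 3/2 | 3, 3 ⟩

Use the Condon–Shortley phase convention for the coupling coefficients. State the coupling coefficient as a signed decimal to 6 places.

triangle: 1!·2!·4!/8! = 48/40320
(j±m)!: 3!·0!·4!·1!·6!·0! = 103680
prefactor² = (2J+1)·Δ·N² = 864
  k=0: +1/(0!·1!·0!·4!·2!·0!) = 1/48
Σ = 1/48  ⇒  CG² = 864·(1/48)² = 3/8
CG = +√(3/8) = +0.612372

+0.612372  (= +√(3/8))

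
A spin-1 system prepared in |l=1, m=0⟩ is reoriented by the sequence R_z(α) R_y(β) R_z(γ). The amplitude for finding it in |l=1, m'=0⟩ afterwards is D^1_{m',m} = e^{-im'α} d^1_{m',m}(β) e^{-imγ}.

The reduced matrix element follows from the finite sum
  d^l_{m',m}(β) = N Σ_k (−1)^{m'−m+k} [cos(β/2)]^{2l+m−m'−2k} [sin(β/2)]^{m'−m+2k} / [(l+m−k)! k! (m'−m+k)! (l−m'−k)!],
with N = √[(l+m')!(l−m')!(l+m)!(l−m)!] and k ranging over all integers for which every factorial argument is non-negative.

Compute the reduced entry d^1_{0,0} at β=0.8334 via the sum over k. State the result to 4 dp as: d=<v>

d=0.6724

d^1_{0,0}(β=0.8334) via the finite sum:
c=cos(0.833400/2)=0.914430, s=sin(0.833400/2)=0.404745; N=√[1·1·1·1]=1.000000
k∈{0,1} keeps every argument non-negative
  k=0: (−1)^0·1.0000/(1)·0.9144^2·0.4047^0 = +0.836181
  k=1: (−1)^1·1.0000/(1)·0.9144^0·0.4047^2 = -0.163819
d^1_{0,0}(0.8334) = +0.836181 -0.163819 = +0.672363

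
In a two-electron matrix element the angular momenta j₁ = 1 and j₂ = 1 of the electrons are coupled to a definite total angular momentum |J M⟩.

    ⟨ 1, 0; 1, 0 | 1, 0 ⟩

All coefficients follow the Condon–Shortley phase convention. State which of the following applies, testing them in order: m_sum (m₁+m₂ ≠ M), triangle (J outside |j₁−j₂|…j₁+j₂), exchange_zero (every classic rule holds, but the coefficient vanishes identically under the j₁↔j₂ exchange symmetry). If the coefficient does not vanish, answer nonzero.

m-sum: m₁+m₂ = 0+0 = 0, M = 0  ✓
triangle: |j₁−j₂| = 0 ≤ J = 1 ≤ j₁+j₂ = 2  ✓
exchange: j₁=j₂ and m₁=m₂, and (−1)^(j₁+j₂−J) = (−1)^1 = −1 forces ⟨j₁m₁;j₂m₂|JM⟩ = −⟨j₂m₂;j₁m₁|JM⟩ = −⟨j₁m₁;j₂m₂|JM⟩ ⇒ the coefficient vanishes identically
Racah sum check: Σ_k collapses to 0 ⇒ CG = 0

exchange_zero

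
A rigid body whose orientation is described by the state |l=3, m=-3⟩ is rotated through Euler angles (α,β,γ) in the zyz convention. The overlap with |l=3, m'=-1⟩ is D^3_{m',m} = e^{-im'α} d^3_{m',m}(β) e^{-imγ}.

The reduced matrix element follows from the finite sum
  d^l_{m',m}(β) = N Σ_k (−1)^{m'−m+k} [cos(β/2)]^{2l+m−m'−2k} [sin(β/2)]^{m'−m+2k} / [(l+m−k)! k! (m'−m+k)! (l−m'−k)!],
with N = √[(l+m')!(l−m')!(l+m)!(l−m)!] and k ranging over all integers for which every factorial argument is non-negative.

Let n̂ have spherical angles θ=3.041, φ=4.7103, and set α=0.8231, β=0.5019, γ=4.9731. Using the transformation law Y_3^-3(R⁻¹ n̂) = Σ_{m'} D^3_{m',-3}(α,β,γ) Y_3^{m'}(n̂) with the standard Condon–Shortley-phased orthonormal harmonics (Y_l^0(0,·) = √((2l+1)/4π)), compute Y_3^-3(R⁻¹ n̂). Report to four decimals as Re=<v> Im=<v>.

Re=-0.0294 Im=0.0091

Need the full column D^3_{m',-3} for m'=−3..3 at α=0.8231, β=0.5019, γ=4.9731.
cos(β/2)=0.968677, sin(β/2)=0.248324
d^3_{-3,-3}: single k=0 term ⇒ +0.826178;  D = +0.090565-0.821199i
d^3_{-2,-3}: single k=0 term ⇒ -0.518788;  D = +0.339444+0.392324i
d^3_{-1,-3}: single k=0 term ⇒ +0.210281;  D = -0.210156-0.007240i
d^3_{0,-3}: single k=0 term ⇒ -0.062246;  D = +0.043870-0.044158i
d^3_{1,-3}: single k=0 term ⇒ +0.013819;  D = +0.000566+0.013808i
d^3_{2,-3}: single k=0 term ⇒ -0.002241;  D = -0.001704-0.001455i
d^3_{3,-3}: single k=0 term ⇒ +0.000234;  D = +0.000233-0.000027i
Y_3^{m'}(θ=3.041,φ=4.7103) and Σ D·Y over m':
  (+0.0906-0.8212i)·(+0.0000-0.0004i)  (+0.3394+0.3923i)·(+0.0103+0.0000i)  (-0.2102-0.0072i)·(-0.0003+0.1282i)  (+0.0439-0.0442i)·(-0.7239+0.0000i)  (+0.0006+0.0138i)·(+0.0003+0.1282i)  (-0.0017-0.0015i)·(+0.0103-0.0000i)  (+0.0002-0.0000i)·(-0.0000-0.0004i)
Y_3^-3(R⁻¹ n̂) = -0.029442+0.009086i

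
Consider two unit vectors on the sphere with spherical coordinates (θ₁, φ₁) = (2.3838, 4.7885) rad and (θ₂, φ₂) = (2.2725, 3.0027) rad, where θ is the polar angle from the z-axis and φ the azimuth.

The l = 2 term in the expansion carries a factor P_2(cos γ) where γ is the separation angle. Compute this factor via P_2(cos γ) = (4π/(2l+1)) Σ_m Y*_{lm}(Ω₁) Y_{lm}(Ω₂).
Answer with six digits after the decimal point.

Term-by-term m-sum for l=2 (normalisation 4π/5 = 2.513274):
  m=-2: (-0.18037 - 0.02767j) × (0.21668 + 0.06179j) = -0.03737 - 0.01714j  (running Σ = -0.03737 - 0.01714j)
  m=-1: (-0.02933 + 0.38457j) × (0.37721 + 0.05273j) = -0.03134 + 0.14352j  (running Σ = -0.06871 + 0.12638j)
  m=0: (0.18380 + 0.00000j) × (0.07888 + 0.00000j) = 0.01450 + 0.00000j  (running Σ = -0.05422 + 0.12638j)
  m=1: (0.02933 + 0.38457j) × (-0.37721 + 0.05273j) = -0.03134 - 0.14352j  (running Σ = -0.08556 - 0.01714j)
  m=2: (-0.18037 + 0.02767j) × (0.21668 - 0.06179j) = -0.03737 + 0.01714j  (running Σ = -0.12293 + 0.00000j)
Accumulated sum -0.12293 + 0.00000j; after 4π/(2l+1) scaling, -0.30895 + 0.00000j ⇒ P_2 = -0.308954

-0.308954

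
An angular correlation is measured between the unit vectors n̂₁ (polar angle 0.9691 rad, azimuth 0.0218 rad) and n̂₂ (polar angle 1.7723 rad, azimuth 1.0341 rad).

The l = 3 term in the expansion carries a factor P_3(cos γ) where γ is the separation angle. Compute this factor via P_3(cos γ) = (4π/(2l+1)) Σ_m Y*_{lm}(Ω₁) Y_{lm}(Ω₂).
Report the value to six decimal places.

-0.394148

Term-by-term m-sum for l=3 (normalisation 4π/7 = 1.795196):
  m=-3: (+0.233247+0.015276i) × (-0.392105-0.015415i) = -0.091222-0.009585i  (running Σ = -0.091222-0.009585i)
  m=-2: (+0.392764+0.017135i) × (+0.093687+0.172557i) = +0.033840+0.069379i  (running Σ = -0.057382+0.059794i)
  m=-1: (+0.160352+0.003496i) × (-0.129473+0.217620i) = -0.021522+0.034443i  (running Σ = -0.078904+0.094237i)
  m=0: (-0.295301-0.000000i) × (+0.209107+0.000000i) = -0.061749-0.000000i  (running Σ = -0.140653+0.094237i)
  m=1: (-0.160352+0.003496i) × (+0.129473+0.217620i) = -0.021522-0.034443i  (running Σ = -0.162175+0.059794i)
  m=2: (+0.392764-0.017135i) × (+0.093687-0.172557i) = +0.033840-0.069379i  (running Σ = -0.128335-0.009585i)
  m=3: (-0.233247+0.015276i) × (+0.392105-0.015415i) = -0.091222+0.009585i  (running Σ = -0.219557+0.000000i)
Σ over m = -0.219557+0.000000i; ×(4π/7) → -0.394148+0.000000i. Real part: -0.394148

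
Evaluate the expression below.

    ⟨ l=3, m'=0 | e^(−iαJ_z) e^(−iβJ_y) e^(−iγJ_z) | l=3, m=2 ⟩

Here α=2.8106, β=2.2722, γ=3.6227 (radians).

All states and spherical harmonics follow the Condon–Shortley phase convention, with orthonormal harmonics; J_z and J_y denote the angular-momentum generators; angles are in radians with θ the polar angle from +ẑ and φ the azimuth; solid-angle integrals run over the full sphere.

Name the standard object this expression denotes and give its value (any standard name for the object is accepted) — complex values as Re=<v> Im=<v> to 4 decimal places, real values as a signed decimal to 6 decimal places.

Wigner D-matrix element, Re=-0.2948 Im=0.4231

This is a Wigner D-matrix element — the rotation-matrix element ⟨l m'| R(α,β,γ) |l m⟩ in the angular-momentum basis.
First d^3_{0,2}(β=2.2722), then the phase factors e^{-i(0)α} and e^{-i(2)γ}:
c=cos(2.272200/2)=0.421135, s=sin(2.272200/2)=0.906998; N=√[6·6·120·1]=65.726707
k: max(0,(2)−(0))=2 … min(3+(2),3−(0))=3
  k=2: (−1)^0·65.7267/(12)·0.4211^4·0.9070^2 = +0.141729
  k=3: (−1)^1·65.7267/(12)·0.4211^2·0.9070^4 = -0.657398
d^3_{0,2}(2.2722) = +0.141729 -0.657398 = -0.515669
Attach z-rotation phases: D = e^{-i(0)(2.8106)}·(-0.515669)·e^{-i(2)(3.6227)} = -0.294810+0.423086i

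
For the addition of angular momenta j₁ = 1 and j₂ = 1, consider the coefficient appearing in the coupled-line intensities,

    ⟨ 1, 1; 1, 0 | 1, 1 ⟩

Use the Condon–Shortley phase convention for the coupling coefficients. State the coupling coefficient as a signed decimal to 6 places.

+0.707107  (= +√(1/2))

triangle: 1!·1!·1!/4! = 1/24
(j±m)!: 2!·0!·1!·1!·2!·0! = 4
prefactor² = (2J+1)·Δ·N² = 1/2
  k=0: +1/(0!·1!·0!·1!·1!·0!) = 1
Σ = 1  ⇒  CG² = 1/2·1² = 1/2
CG = +√(1/2) = +0.707107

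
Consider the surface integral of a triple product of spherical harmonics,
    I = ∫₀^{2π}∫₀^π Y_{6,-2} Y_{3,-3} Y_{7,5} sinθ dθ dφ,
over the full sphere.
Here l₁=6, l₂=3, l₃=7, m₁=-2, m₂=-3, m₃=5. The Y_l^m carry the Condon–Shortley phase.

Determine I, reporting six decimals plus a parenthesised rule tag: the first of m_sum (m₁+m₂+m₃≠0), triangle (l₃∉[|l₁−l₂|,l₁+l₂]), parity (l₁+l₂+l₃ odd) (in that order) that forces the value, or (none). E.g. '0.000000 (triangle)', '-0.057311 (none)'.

0.180980 (none)

m-sum 0 ✓  L=16 even ✓  3≤7≤9 ✓
Π(2lᵢ+1) = 13×7×15 = 1365
triangle coeff Δ(6,3,7) = 1/2042040
Σ_t [0,2]: t=0:+1/207360 t=1:−1/57600 t=2:+1/207360 = -1/129600
(3j)²=168/12155 [(6 3 7; 0 0 0)], sign=+1
Σ_t [0,0]: t=0:+1/3870720 = 1/3870720
(3j)²=135/6188 [(6 3 7; -2 -3 5)], sign=+1
⇒ 4πI² = 17010/41327
I = (+1)√(17010/41327/(4π)) = 0.18097988
No selection rule forces the value: the integral is nonzero (none).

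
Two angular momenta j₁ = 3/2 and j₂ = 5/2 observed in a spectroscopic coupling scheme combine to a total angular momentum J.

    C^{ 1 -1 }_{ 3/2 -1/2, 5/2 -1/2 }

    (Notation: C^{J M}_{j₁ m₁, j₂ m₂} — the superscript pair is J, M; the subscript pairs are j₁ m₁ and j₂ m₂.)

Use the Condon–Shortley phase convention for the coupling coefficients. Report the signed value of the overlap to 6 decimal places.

+√(3/20) ≈ +0.387298

√[3·3!0!2!/6! · 1!2!2!3!0!2!] = √(12/5)
  +(−1)^2/∏(2,1,0,0,0,2)! = 1/4  (running 1/4)
⟨..|..⟩ = √(12/5)·(1/4) = +0.387298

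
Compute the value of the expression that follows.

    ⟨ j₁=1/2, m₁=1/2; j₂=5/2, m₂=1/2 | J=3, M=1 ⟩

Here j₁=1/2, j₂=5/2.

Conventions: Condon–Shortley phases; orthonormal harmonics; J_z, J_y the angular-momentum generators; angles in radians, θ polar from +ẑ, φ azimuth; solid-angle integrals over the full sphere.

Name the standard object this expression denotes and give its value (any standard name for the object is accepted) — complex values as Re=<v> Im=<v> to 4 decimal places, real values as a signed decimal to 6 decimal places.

This is a Clebsch–Gordan (vector-coupling) coefficient.
√[7·0!1!5!/7! · 1!0!3!2!4!2!] = √(96)
  +(−1)^0/∏(0,0,0,3,1,2)! = 1/12  (running 1/12)
⟨..|..⟩ = √(96)·(1/12) = +0.816497

Clebsch–Gordan coefficient, +√(2/3) ≈ +0.816497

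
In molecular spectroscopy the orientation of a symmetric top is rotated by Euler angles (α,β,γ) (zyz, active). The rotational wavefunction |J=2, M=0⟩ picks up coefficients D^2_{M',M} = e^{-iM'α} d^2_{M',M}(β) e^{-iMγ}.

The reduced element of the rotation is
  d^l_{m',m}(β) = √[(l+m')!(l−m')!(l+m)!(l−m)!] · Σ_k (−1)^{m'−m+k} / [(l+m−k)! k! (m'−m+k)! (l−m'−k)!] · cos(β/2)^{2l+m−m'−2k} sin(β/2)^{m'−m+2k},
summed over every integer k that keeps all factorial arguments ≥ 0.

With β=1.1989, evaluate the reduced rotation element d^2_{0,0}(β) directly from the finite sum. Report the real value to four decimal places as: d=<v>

d^2_{0,0}(β=1.1989) via the finite sum:
Half-angle: c=0.825646, s=0.564188. N=√(2·2·2·2)=4.000000
k: max(0,(0)−(0))=0 … min(2+(0),2−(0))=2
  k=0: (−1)^0·4.0000/(4)·0.8256^4·0.5642^0 = +0.464703
  k=1: (−1)^1·4.0000/(1)·0.8256^2·0.5642^2 = -0.867953
  k=2: (−1)^2·4.0000/(4)·0.8256^0·0.5642^4 = +0.101320
d^2_{0,0}(1.1989) = +0.464703 -0.867953 +0.101320 = -0.301929

d=-0.3019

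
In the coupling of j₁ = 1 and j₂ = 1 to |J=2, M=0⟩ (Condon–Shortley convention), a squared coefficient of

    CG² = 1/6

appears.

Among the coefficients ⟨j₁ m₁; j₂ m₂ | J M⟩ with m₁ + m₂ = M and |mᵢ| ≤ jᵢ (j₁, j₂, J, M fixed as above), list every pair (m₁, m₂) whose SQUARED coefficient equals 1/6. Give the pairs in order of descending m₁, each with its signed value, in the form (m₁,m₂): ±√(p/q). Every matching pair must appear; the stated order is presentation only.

Admissible pairs with m₁+m₂ = M = 0: (-1,1), (0,0), (1,-1)
  (m₁,m₂)=(1,-1): CG² = 1/6, CG = +√(1/6)   ← matches the target
  (m₁,m₂)=(0,0): CG² = 2/3, CG = +√(2/3)
  (m₁,m₂)=(-1,1): CG² = 1/6, CG = +√(1/6)   ← matches the target
Pairs with CG² = 1/6: (1,-1): +√(1/6); (-1,1): +√(1/6)

(1,-1): +√(1/6); (-1,1): +√(1/6)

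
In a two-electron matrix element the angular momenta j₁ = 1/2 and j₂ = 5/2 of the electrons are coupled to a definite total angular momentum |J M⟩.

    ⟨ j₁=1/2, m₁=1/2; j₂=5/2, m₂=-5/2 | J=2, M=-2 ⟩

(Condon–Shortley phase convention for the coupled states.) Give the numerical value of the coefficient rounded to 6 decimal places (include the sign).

+0.912871  (= +√(5/6))

j₁+j₂−J=1  J+j₁−j₂=0  J−j₁+j₂=4  j₁+j₂+J+1=6
(j₁±m₁, j₂±m₂, J±M) = (1,0,0,5,0,4)
P² = 480
sum k=0..0:
  [0] +1/24 = 1/24
S = 1/24
C² = P²·S² = 5/6 ; C = +0.912871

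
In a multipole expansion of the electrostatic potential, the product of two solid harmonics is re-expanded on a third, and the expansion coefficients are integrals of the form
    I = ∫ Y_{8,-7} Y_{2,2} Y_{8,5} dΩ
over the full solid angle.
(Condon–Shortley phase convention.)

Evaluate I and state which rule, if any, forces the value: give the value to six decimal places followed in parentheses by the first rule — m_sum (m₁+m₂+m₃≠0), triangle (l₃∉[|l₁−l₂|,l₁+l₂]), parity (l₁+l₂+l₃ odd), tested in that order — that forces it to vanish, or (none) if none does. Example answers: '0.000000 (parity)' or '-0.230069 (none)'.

Checks pass: Σm=0; 18 even; l₃=8∈[6,10].
(2·8+1)(2·2+1)(2·8+1) = 1445
Δ: 2! 14! 2! / 19! → 1/348840
sum: t=0:+1/116121600 t=1:−1/25401600 t=2:+1/116121600 = -1/45158400
3j²(8 2 8; 0 0 0) = Δ·Π!·Σ² = 24/1615  (sign -1)
sum: t=2:+1/24908083200 = 1/24908083200
3j²(8 2 8; -7 2 5) = Δ·Π!·Σ² = 7/1292  (sign -1)
combine: 4πI² = 1445·24/1615·7/1292 = 42/361
take √, sign +1: I = 0.09622017
No selection rule forces the value: the integral is nonzero (none).

0.096220 (none)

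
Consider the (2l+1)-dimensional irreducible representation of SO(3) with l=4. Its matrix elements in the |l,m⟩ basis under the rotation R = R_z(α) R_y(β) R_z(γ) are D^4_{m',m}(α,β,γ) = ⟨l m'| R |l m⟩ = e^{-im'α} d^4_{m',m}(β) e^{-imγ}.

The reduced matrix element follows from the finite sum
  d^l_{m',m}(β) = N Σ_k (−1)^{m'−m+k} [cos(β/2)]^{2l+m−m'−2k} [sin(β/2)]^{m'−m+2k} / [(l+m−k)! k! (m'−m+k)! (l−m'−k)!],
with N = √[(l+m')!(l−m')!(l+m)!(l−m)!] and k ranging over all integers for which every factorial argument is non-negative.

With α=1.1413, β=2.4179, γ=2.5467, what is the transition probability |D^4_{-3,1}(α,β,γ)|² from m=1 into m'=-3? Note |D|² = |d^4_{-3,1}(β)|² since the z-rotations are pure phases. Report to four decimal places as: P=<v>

P=0.2567

First d^4_{-3,1}(β=2.4179), then the phase factors e^{-i(-3)α} and e^{-i(1)γ}:
With c≡cos(β/2)=0.354002 and s≡sin(β/2)=0.935245, N=[1·5040·120·6]^{1/2}=1904.940944
k∈{4,5} keeps every argument non-negative
  k=4: (−1)^0·1904.9409/(144)·0.3540^4·0.9352^4 = +0.158943
  k=5: (−1)^1·1904.9409/(240)·0.3540^2·0.9352^6 = -0.665630
d^4_{-3,1}(2.4179) = +0.158943 -0.665630 = -0.506687
|D^4_{-3,1}|² = |d^4_{-3,1}(β)|² = (-0.506687)² = 0.256731 (the z-rotation phases have unit modulus)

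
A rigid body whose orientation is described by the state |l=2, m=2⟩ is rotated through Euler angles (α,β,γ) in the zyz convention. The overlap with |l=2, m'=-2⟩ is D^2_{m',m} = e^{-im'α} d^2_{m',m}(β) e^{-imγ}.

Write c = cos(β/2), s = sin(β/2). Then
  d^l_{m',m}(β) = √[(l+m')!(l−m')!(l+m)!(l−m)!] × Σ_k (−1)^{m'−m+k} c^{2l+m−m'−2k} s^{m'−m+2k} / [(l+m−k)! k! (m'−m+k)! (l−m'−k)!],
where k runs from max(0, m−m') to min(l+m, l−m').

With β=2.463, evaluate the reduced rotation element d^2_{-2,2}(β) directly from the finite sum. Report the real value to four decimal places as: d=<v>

d=0.7907

d^2_{-2,2}(β=2.4630) via the finite sum:
c=cos(2.463000/2)=0.332824, s=sin(2.463000/2)=0.942989; N=√[1·24·24·1]=24.000000
k∈{4} keeps every argument non-negative
  k=4: (−1)^0·24.0000/(24)·0.3328^0·0.9430^4 = +0.790727
d^2_{-2,2}(2.4630) = +0.790727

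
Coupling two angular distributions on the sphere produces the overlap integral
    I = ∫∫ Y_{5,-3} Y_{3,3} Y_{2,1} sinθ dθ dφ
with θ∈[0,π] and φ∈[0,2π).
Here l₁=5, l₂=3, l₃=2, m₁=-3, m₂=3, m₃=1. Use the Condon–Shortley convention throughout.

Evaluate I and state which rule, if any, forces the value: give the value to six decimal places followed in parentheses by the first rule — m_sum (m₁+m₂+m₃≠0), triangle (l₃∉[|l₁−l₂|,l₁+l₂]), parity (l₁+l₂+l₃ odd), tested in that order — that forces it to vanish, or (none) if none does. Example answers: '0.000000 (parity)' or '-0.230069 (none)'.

m-sum = -3 + 3 + 1 = 1 ≠ 0 ⇒ I = 0

0.000000 (m_sum)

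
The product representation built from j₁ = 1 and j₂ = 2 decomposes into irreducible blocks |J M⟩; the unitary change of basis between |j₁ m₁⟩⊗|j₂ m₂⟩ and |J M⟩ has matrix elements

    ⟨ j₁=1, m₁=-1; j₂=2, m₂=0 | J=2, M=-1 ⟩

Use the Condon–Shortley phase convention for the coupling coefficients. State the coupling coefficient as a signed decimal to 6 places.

j₁+j₂−J=1  J+j₁−j₂=1  J−j₁+j₂=3  j₁+j₂+J+1=6
(j₁±m₁, j₂±m₂, J±M) = (0,2,2,2,1,3)
P² = 2
sum k=1..1:
  [1] −1/2 = -1/2
S = -1/2
C² = P²·S² = 1/2 ; C = -0.707107

-0.707107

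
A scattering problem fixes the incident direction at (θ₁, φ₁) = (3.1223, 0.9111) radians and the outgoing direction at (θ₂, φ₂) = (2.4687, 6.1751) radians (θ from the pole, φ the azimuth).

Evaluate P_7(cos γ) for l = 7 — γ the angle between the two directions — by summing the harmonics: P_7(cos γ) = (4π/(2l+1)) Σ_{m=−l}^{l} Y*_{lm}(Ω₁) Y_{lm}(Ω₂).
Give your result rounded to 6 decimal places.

-0.192465

Summing Y*_{l m}(θ₁,φ₁)·Y_{l m}(θ₂,φ₂) over m ∈ [−7, 7]; prefactor 4π/(2·7+1) = 0.837758:
  m=-7: Y*=(0.000000, 0.000000)  Y=(0.013283, 0.012539)  product (0.000000, 0.000000)
  m=-6: Y*=(-0.000000, 0.000000)  Y=(-0.068346, -0.051797)  product (0.000000, -0.000000)
  m=-5: Y*=(-0.000000, -0.000000)  Y=(0.205648, 0.123391)  product (0.000000, -0.000000)
  m=-4: Y*=(0.000001, 0.000000)  Y=(-0.389215, -0.179606)  product (-0.000000, -0.000000)
  m=-3: Y*=(-0.000058, 0.000025)  Y=(0.409249, 0.137556)  product (-0.000027, 0.000002)
  m=-2: Y*=(0.000694, -0.002703)  Y=(-0.056221, -0.012346)  product (-0.000072, 0.000143)
  m=-1: Y*=(0.048212, 0.062159)  Y=(-0.373941, -0.040576)  product (-0.015506, -0.025200)
  m=+0: Y*=(-1.086863, -0.000000)  Y=(0.182659, 0.000000)  product (-0.198525, -0.000000)
  m=+1: Y*=(-0.048212, 0.062159)  Y=(0.373941, -0.040576)  product (-0.015506, 0.025200)
  m=+2: Y*=(0.000694, 0.002703)  Y=(-0.056221, 0.012346)  product (-0.000072, -0.000143)
  m=+3: Y*=(0.000058, 0.000025)  Y=(-0.409249, 0.137556)  product (-0.000027, -0.000002)
  m=+4: Y*=(0.000001, -0.000000)  Y=(-0.389215, 0.179606)  product (-0.000000, 0.000000)
  m=+5: Y*=(0.000000, -0.000000)  Y=(-0.205648, 0.123391)  product (0.000000, 0.000000)
  m=+6: Y*=(-0.000000, -0.000000)  Y=(-0.068346, 0.051797)  product (0.000000, 0.000000)
  m=+7: Y*=(-0.000000, 0.000000)  Y=(-0.013283, 0.012539)  product (0.000000, -0.000000)
Σ over m = (-0.229738, 0.000000); ×(4π/15) → (-0.192465, 0.000000). Real part: -0.192465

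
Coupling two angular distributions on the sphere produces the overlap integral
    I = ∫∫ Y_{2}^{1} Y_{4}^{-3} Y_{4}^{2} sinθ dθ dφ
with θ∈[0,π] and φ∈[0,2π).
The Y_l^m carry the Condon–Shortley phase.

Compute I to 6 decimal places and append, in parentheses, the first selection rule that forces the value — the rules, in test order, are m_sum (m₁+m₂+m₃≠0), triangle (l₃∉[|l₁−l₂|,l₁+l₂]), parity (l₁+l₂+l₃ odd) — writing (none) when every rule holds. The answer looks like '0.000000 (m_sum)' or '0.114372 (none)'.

-0.187702 (none)

m-sum 0 ✓  L=10 even ✓  2≤4≤6 ✓
Π(2lᵢ+1) = 5×9×9 = 405
triangle coeff Δ(2,4,4) = 1/13860
Σ_t [0,2]: t=0:+1/192 t=1:−1/36 t=2:+1/192 = -5/288
(3j)²=20/693 [(2 4 4; 0 0 0)], sign=-1
Σ_t [0,1]: t=0:+1/240 t=1:−1/1440 = 1/288
(3j)²=5/132 [(2 4 4; 1 -3 2)], sign=+1
⇒ 4πI² = 375/847
I = (-1)√(375/847/(4π)) = -0.18770204
No selection rule forces the value: the integral is nonzero (none).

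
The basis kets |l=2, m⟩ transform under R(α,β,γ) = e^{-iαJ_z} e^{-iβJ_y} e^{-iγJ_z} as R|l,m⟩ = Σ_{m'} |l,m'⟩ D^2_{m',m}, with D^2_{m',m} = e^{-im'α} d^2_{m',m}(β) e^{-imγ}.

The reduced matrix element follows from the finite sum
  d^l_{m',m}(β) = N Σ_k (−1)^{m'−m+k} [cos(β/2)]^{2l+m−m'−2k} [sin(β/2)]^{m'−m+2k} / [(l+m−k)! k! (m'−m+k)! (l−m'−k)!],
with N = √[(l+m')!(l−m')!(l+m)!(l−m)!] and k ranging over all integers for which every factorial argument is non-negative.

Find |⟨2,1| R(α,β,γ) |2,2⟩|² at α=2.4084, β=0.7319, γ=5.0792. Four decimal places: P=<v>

D^2_{1,2}(2.4084,0.7319,5.0792) = e^{-i·1·2.4084}·d^2_{1,2}(0.7319)·e^{-i·2·5.0792}. Compute d first:
With c≡cos(β/2)=0.933784 and s≡sin(β/2)=0.357837, N=[6·1·24·1]^{1/2}=12.000000
The bounds max(0,m−m')=1 and min(l+m,l−m')=1 give 1 term
  k=1: (−1)^0·12.0000/(6)·0.9338^3·0.3578^1 = +0.582712
d^2_{1,2}(0.7319) = +0.582712
|D^2_{1,2}|² = |d^2_{1,2}(β)|² = (+0.582712)² = 0.339554 (the z-rotation phases have unit modulus)

P=0.3396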